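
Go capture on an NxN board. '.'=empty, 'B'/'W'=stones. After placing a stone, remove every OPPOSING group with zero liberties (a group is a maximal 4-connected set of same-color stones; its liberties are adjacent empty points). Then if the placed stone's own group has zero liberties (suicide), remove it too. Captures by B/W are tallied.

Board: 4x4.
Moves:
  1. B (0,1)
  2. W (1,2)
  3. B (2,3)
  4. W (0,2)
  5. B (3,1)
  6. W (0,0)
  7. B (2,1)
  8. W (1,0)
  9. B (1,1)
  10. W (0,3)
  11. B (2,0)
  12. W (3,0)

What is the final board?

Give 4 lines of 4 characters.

Answer: .BWW
.BW.
BB.B
.B..

Derivation:
Move 1: B@(0,1) -> caps B=0 W=0
Move 2: W@(1,2) -> caps B=0 W=0
Move 3: B@(2,3) -> caps B=0 W=0
Move 4: W@(0,2) -> caps B=0 W=0
Move 5: B@(3,1) -> caps B=0 W=0
Move 6: W@(0,0) -> caps B=0 W=0
Move 7: B@(2,1) -> caps B=0 W=0
Move 8: W@(1,0) -> caps B=0 W=0
Move 9: B@(1,1) -> caps B=0 W=0
Move 10: W@(0,3) -> caps B=0 W=0
Move 11: B@(2,0) -> caps B=2 W=0
Move 12: W@(3,0) -> caps B=2 W=0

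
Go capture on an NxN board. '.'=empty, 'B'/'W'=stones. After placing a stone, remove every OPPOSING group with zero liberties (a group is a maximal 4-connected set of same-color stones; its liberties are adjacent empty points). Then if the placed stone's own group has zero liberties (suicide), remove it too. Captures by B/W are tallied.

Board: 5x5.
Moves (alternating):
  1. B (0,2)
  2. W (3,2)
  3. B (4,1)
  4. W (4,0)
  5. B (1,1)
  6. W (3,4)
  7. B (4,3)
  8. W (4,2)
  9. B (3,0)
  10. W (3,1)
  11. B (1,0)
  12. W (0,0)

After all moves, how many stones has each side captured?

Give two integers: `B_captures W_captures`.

Answer: 1 0

Derivation:
Move 1: B@(0,2) -> caps B=0 W=0
Move 2: W@(3,2) -> caps B=0 W=0
Move 3: B@(4,1) -> caps B=0 W=0
Move 4: W@(4,0) -> caps B=0 W=0
Move 5: B@(1,1) -> caps B=0 W=0
Move 6: W@(3,4) -> caps B=0 W=0
Move 7: B@(4,3) -> caps B=0 W=0
Move 8: W@(4,2) -> caps B=0 W=0
Move 9: B@(3,0) -> caps B=1 W=0
Move 10: W@(3,1) -> caps B=1 W=0
Move 11: B@(1,0) -> caps B=1 W=0
Move 12: W@(0,0) -> caps B=1 W=0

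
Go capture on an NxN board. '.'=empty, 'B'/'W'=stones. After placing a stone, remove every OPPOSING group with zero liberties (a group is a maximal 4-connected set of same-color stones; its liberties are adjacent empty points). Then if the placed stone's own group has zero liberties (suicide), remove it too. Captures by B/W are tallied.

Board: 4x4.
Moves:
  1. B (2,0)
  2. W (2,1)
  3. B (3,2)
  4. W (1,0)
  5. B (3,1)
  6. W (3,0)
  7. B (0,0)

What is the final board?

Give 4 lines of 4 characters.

Move 1: B@(2,0) -> caps B=0 W=0
Move 2: W@(2,1) -> caps B=0 W=0
Move 3: B@(3,2) -> caps B=0 W=0
Move 4: W@(1,0) -> caps B=0 W=0
Move 5: B@(3,1) -> caps B=0 W=0
Move 6: W@(3,0) -> caps B=0 W=1
Move 7: B@(0,0) -> caps B=0 W=1

Answer: B...
W...
.W..
WBB.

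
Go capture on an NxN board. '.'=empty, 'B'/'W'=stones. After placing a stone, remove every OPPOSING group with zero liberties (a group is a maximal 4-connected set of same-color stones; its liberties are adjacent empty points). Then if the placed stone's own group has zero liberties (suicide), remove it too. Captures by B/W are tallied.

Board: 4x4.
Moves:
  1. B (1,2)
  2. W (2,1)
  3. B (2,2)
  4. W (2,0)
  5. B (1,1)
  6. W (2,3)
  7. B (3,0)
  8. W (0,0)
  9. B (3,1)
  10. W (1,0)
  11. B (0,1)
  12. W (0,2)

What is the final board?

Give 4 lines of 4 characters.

Move 1: B@(1,2) -> caps B=0 W=0
Move 2: W@(2,1) -> caps B=0 W=0
Move 3: B@(2,2) -> caps B=0 W=0
Move 4: W@(2,0) -> caps B=0 W=0
Move 5: B@(1,1) -> caps B=0 W=0
Move 6: W@(2,3) -> caps B=0 W=0
Move 7: B@(3,0) -> caps B=0 W=0
Move 8: W@(0,0) -> caps B=0 W=0
Move 9: B@(3,1) -> caps B=0 W=0
Move 10: W@(1,0) -> caps B=0 W=0
Move 11: B@(0,1) -> caps B=4 W=0
Move 12: W@(0,2) -> caps B=4 W=0

Answer: .BW.
.BB.
..BW
BB..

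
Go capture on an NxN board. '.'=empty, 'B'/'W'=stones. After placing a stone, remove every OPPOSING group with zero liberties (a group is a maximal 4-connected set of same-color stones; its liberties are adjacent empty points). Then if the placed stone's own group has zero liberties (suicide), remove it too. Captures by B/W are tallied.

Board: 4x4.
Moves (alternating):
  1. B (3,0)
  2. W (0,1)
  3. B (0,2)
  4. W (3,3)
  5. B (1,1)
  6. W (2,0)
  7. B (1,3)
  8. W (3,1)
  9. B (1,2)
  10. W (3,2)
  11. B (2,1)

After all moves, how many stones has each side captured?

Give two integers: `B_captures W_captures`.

Move 1: B@(3,0) -> caps B=0 W=0
Move 2: W@(0,1) -> caps B=0 W=0
Move 3: B@(0,2) -> caps B=0 W=0
Move 4: W@(3,3) -> caps B=0 W=0
Move 5: B@(1,1) -> caps B=0 W=0
Move 6: W@(2,0) -> caps B=0 W=0
Move 7: B@(1,3) -> caps B=0 W=0
Move 8: W@(3,1) -> caps B=0 W=1
Move 9: B@(1,2) -> caps B=0 W=1
Move 10: W@(3,2) -> caps B=0 W=1
Move 11: B@(2,1) -> caps B=0 W=1

Answer: 0 1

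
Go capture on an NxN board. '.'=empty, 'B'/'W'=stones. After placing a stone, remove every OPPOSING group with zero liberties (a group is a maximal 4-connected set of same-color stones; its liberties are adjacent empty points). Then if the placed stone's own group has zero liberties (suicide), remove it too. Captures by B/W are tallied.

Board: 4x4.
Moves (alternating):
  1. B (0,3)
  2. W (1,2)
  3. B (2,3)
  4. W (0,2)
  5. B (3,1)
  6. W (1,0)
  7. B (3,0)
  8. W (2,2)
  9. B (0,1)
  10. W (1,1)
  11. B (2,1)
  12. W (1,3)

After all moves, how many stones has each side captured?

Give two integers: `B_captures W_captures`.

Answer: 0 1

Derivation:
Move 1: B@(0,3) -> caps B=0 W=0
Move 2: W@(1,2) -> caps B=0 W=0
Move 3: B@(2,3) -> caps B=0 W=0
Move 4: W@(0,2) -> caps B=0 W=0
Move 5: B@(3,1) -> caps B=0 W=0
Move 6: W@(1,0) -> caps B=0 W=0
Move 7: B@(3,0) -> caps B=0 W=0
Move 8: W@(2,2) -> caps B=0 W=0
Move 9: B@(0,1) -> caps B=0 W=0
Move 10: W@(1,1) -> caps B=0 W=0
Move 11: B@(2,1) -> caps B=0 W=0
Move 12: W@(1,3) -> caps B=0 W=1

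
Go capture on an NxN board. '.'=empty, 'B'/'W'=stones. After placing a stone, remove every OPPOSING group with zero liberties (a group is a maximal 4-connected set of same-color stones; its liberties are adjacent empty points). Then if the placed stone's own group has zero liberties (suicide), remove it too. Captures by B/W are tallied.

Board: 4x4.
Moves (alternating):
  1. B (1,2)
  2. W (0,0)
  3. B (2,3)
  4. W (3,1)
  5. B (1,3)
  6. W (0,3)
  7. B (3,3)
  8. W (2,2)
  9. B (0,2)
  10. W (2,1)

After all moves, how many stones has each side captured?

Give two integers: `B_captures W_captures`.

Answer: 1 0

Derivation:
Move 1: B@(1,2) -> caps B=0 W=0
Move 2: W@(0,0) -> caps B=0 W=0
Move 3: B@(2,3) -> caps B=0 W=0
Move 4: W@(3,1) -> caps B=0 W=0
Move 5: B@(1,3) -> caps B=0 W=0
Move 6: W@(0,3) -> caps B=0 W=0
Move 7: B@(3,3) -> caps B=0 W=0
Move 8: W@(2,2) -> caps B=0 W=0
Move 9: B@(0,2) -> caps B=1 W=0
Move 10: W@(2,1) -> caps B=1 W=0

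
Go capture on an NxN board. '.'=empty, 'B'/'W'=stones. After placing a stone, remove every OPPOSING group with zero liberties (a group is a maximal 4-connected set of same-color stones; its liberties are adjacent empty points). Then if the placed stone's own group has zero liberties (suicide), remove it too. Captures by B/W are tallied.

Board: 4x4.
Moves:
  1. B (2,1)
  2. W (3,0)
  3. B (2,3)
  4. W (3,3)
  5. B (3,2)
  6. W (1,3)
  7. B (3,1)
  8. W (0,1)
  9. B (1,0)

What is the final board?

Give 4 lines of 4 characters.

Move 1: B@(2,1) -> caps B=0 W=0
Move 2: W@(3,0) -> caps B=0 W=0
Move 3: B@(2,3) -> caps B=0 W=0
Move 4: W@(3,3) -> caps B=0 W=0
Move 5: B@(3,2) -> caps B=1 W=0
Move 6: W@(1,3) -> caps B=1 W=0
Move 7: B@(3,1) -> caps B=1 W=0
Move 8: W@(0,1) -> caps B=1 W=0
Move 9: B@(1,0) -> caps B=1 W=0

Answer: .W..
B..W
.B.B
WBB.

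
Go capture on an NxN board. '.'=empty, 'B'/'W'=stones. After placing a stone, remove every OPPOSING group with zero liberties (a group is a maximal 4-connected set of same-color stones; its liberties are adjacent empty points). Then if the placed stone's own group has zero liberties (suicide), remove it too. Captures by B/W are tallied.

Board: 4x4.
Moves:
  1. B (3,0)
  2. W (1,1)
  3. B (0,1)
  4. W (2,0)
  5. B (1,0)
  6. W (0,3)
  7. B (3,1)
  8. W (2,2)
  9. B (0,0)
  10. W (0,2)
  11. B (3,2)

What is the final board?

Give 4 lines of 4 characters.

Move 1: B@(3,0) -> caps B=0 W=0
Move 2: W@(1,1) -> caps B=0 W=0
Move 3: B@(0,1) -> caps B=0 W=0
Move 4: W@(2,0) -> caps B=0 W=0
Move 5: B@(1,0) -> caps B=0 W=0
Move 6: W@(0,3) -> caps B=0 W=0
Move 7: B@(3,1) -> caps B=0 W=0
Move 8: W@(2,2) -> caps B=0 W=0
Move 9: B@(0,0) -> caps B=0 W=0
Move 10: W@(0,2) -> caps B=0 W=3
Move 11: B@(3,2) -> caps B=0 W=3

Answer: ..WW
.W..
W.W.
BBB.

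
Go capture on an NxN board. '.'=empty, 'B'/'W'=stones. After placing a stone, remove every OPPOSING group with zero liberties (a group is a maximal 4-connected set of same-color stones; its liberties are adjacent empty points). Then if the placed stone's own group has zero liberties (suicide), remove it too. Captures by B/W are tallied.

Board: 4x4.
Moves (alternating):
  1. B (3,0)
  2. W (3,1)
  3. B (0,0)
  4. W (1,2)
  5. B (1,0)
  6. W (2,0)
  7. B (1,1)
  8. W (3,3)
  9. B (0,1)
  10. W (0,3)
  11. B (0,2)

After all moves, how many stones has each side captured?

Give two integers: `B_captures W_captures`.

Move 1: B@(3,0) -> caps B=0 W=0
Move 2: W@(3,1) -> caps B=0 W=0
Move 3: B@(0,0) -> caps B=0 W=0
Move 4: W@(1,2) -> caps B=0 W=0
Move 5: B@(1,0) -> caps B=0 W=0
Move 6: W@(2,0) -> caps B=0 W=1
Move 7: B@(1,1) -> caps B=0 W=1
Move 8: W@(3,3) -> caps B=0 W=1
Move 9: B@(0,1) -> caps B=0 W=1
Move 10: W@(0,3) -> caps B=0 W=1
Move 11: B@(0,2) -> caps B=0 W=1

Answer: 0 1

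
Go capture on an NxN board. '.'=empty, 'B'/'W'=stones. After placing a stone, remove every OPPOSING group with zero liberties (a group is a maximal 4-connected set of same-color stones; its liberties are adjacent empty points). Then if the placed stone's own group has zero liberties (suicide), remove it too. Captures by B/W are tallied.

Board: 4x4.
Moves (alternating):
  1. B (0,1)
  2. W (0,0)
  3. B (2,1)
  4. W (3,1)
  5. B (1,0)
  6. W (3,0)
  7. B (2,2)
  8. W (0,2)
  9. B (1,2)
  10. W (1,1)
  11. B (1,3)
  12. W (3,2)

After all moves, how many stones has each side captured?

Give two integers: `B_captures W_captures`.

Answer: 1 0

Derivation:
Move 1: B@(0,1) -> caps B=0 W=0
Move 2: W@(0,0) -> caps B=0 W=0
Move 3: B@(2,1) -> caps B=0 W=0
Move 4: W@(3,1) -> caps B=0 W=0
Move 5: B@(1,0) -> caps B=1 W=0
Move 6: W@(3,0) -> caps B=1 W=0
Move 7: B@(2,2) -> caps B=1 W=0
Move 8: W@(0,2) -> caps B=1 W=0
Move 9: B@(1,2) -> caps B=1 W=0
Move 10: W@(1,1) -> caps B=1 W=0
Move 11: B@(1,3) -> caps B=1 W=0
Move 12: W@(3,2) -> caps B=1 W=0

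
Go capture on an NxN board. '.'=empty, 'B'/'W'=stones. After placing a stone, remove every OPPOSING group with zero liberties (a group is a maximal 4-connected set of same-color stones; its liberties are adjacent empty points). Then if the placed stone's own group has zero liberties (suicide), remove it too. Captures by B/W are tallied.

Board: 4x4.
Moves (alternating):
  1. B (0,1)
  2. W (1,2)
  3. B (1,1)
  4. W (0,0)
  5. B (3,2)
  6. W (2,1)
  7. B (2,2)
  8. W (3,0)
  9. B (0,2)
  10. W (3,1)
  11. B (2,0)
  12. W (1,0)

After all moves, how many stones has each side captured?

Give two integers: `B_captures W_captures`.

Answer: 3 0

Derivation:
Move 1: B@(0,1) -> caps B=0 W=0
Move 2: W@(1,2) -> caps B=0 W=0
Move 3: B@(1,1) -> caps B=0 W=0
Move 4: W@(0,0) -> caps B=0 W=0
Move 5: B@(3,2) -> caps B=0 W=0
Move 6: W@(2,1) -> caps B=0 W=0
Move 7: B@(2,2) -> caps B=0 W=0
Move 8: W@(3,0) -> caps B=0 W=0
Move 9: B@(0,2) -> caps B=0 W=0
Move 10: W@(3,1) -> caps B=0 W=0
Move 11: B@(2,0) -> caps B=3 W=0
Move 12: W@(1,0) -> caps B=3 W=0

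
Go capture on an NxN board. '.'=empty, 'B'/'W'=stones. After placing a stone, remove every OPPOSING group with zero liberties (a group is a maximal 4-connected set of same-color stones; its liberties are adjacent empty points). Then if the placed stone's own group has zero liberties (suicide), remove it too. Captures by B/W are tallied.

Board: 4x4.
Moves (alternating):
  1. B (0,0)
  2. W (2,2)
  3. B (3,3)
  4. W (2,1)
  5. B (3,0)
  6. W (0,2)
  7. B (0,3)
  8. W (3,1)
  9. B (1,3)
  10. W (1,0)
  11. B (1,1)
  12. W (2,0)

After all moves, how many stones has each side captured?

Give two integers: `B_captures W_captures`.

Move 1: B@(0,0) -> caps B=0 W=0
Move 2: W@(2,2) -> caps B=0 W=0
Move 3: B@(3,3) -> caps B=0 W=0
Move 4: W@(2,1) -> caps B=0 W=0
Move 5: B@(3,0) -> caps B=0 W=0
Move 6: W@(0,2) -> caps B=0 W=0
Move 7: B@(0,3) -> caps B=0 W=0
Move 8: W@(3,1) -> caps B=0 W=0
Move 9: B@(1,3) -> caps B=0 W=0
Move 10: W@(1,0) -> caps B=0 W=0
Move 11: B@(1,1) -> caps B=0 W=0
Move 12: W@(2,0) -> caps B=0 W=1

Answer: 0 1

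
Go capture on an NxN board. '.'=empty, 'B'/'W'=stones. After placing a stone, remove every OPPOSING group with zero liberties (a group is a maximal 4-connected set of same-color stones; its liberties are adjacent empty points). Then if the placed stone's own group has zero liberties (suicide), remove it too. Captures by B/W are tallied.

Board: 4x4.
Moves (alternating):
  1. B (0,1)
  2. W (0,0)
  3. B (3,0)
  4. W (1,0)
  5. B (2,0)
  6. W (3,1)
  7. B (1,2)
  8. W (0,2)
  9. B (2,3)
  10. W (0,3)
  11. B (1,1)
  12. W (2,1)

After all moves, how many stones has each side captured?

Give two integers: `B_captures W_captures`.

Move 1: B@(0,1) -> caps B=0 W=0
Move 2: W@(0,0) -> caps B=0 W=0
Move 3: B@(3,0) -> caps B=0 W=0
Move 4: W@(1,0) -> caps B=0 W=0
Move 5: B@(2,0) -> caps B=0 W=0
Move 6: W@(3,1) -> caps B=0 W=0
Move 7: B@(1,2) -> caps B=0 W=0
Move 8: W@(0,2) -> caps B=0 W=0
Move 9: B@(2,3) -> caps B=0 W=0
Move 10: W@(0,3) -> caps B=0 W=0
Move 11: B@(1,1) -> caps B=2 W=0
Move 12: W@(2,1) -> caps B=2 W=0

Answer: 2 0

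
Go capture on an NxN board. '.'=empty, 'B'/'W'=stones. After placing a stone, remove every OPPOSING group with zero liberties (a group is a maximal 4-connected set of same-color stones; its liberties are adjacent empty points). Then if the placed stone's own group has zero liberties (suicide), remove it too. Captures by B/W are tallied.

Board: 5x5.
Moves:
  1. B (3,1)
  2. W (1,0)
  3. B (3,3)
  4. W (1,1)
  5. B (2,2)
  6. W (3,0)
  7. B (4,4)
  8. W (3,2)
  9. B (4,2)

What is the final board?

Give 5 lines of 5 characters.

Move 1: B@(3,1) -> caps B=0 W=0
Move 2: W@(1,0) -> caps B=0 W=0
Move 3: B@(3,3) -> caps B=0 W=0
Move 4: W@(1,1) -> caps B=0 W=0
Move 5: B@(2,2) -> caps B=0 W=0
Move 6: W@(3,0) -> caps B=0 W=0
Move 7: B@(4,4) -> caps B=0 W=0
Move 8: W@(3,2) -> caps B=0 W=0
Move 9: B@(4,2) -> caps B=1 W=0

Answer: .....
WW...
..B..
WB.B.
..B.B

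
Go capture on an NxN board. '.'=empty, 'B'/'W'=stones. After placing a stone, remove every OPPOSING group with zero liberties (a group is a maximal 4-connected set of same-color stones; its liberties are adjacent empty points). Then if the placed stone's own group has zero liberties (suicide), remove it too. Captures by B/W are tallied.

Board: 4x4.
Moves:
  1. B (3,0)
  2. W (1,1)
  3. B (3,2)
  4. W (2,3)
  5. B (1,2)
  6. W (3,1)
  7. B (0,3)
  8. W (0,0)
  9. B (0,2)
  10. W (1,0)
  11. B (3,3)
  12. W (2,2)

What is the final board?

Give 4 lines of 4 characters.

Answer: W.BB
WWB.
..WW
BW..

Derivation:
Move 1: B@(3,0) -> caps B=0 W=0
Move 2: W@(1,1) -> caps B=0 W=0
Move 3: B@(3,2) -> caps B=0 W=0
Move 4: W@(2,3) -> caps B=0 W=0
Move 5: B@(1,2) -> caps B=0 W=0
Move 6: W@(3,1) -> caps B=0 W=0
Move 7: B@(0,3) -> caps B=0 W=0
Move 8: W@(0,0) -> caps B=0 W=0
Move 9: B@(0,2) -> caps B=0 W=0
Move 10: W@(1,0) -> caps B=0 W=0
Move 11: B@(3,3) -> caps B=0 W=0
Move 12: W@(2,2) -> caps B=0 W=2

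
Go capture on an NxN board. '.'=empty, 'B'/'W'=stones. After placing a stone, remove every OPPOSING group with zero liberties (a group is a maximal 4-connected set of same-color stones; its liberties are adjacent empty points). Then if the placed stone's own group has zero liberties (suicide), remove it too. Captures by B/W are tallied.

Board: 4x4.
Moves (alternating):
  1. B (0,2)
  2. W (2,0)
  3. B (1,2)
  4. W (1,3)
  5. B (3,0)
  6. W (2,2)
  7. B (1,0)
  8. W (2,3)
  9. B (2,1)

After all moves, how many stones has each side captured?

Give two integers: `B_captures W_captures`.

Answer: 1 0

Derivation:
Move 1: B@(0,2) -> caps B=0 W=0
Move 2: W@(2,0) -> caps B=0 W=0
Move 3: B@(1,2) -> caps B=0 W=0
Move 4: W@(1,3) -> caps B=0 W=0
Move 5: B@(3,0) -> caps B=0 W=0
Move 6: W@(2,2) -> caps B=0 W=0
Move 7: B@(1,0) -> caps B=0 W=0
Move 8: W@(2,3) -> caps B=0 W=0
Move 9: B@(2,1) -> caps B=1 W=0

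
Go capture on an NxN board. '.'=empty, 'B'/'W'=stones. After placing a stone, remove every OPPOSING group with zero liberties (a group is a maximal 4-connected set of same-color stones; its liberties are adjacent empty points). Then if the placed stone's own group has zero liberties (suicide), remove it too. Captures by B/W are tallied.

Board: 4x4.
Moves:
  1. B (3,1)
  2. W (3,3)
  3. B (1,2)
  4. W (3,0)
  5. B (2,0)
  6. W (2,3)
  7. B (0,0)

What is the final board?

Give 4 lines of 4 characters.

Move 1: B@(3,1) -> caps B=0 W=0
Move 2: W@(3,3) -> caps B=0 W=0
Move 3: B@(1,2) -> caps B=0 W=0
Move 4: W@(3,0) -> caps B=0 W=0
Move 5: B@(2,0) -> caps B=1 W=0
Move 6: W@(2,3) -> caps B=1 W=0
Move 7: B@(0,0) -> caps B=1 W=0

Answer: B...
..B.
B..W
.B.W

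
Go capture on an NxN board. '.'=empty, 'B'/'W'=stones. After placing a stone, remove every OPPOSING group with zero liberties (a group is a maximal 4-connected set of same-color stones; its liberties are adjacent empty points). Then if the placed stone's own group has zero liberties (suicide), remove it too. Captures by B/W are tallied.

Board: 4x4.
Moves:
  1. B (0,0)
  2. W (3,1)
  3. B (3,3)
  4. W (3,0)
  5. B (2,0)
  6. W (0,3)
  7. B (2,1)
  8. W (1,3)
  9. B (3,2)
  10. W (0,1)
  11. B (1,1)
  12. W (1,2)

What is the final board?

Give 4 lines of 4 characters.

Answer: BW.W
.BWW
BB..
..BB

Derivation:
Move 1: B@(0,0) -> caps B=0 W=0
Move 2: W@(3,1) -> caps B=0 W=0
Move 3: B@(3,3) -> caps B=0 W=0
Move 4: W@(3,0) -> caps B=0 W=0
Move 5: B@(2,0) -> caps B=0 W=0
Move 6: W@(0,3) -> caps B=0 W=0
Move 7: B@(2,1) -> caps B=0 W=0
Move 8: W@(1,3) -> caps B=0 W=0
Move 9: B@(3,2) -> caps B=2 W=0
Move 10: W@(0,1) -> caps B=2 W=0
Move 11: B@(1,1) -> caps B=2 W=0
Move 12: W@(1,2) -> caps B=2 W=0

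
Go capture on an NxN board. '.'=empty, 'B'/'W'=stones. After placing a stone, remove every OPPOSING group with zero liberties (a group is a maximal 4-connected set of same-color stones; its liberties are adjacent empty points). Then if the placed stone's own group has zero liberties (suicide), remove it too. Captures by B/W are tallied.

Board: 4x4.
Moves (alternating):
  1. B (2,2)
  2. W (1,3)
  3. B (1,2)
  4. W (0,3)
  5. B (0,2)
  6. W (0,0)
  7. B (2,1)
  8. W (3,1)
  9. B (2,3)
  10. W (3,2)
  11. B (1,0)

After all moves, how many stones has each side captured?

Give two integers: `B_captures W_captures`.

Move 1: B@(2,2) -> caps B=0 W=0
Move 2: W@(1,3) -> caps B=0 W=0
Move 3: B@(1,2) -> caps B=0 W=0
Move 4: W@(0,3) -> caps B=0 W=0
Move 5: B@(0,2) -> caps B=0 W=0
Move 6: W@(0,0) -> caps B=0 W=0
Move 7: B@(2,1) -> caps B=0 W=0
Move 8: W@(3,1) -> caps B=0 W=0
Move 9: B@(2,3) -> caps B=2 W=0
Move 10: W@(3,2) -> caps B=2 W=0
Move 11: B@(1,0) -> caps B=2 W=0

Answer: 2 0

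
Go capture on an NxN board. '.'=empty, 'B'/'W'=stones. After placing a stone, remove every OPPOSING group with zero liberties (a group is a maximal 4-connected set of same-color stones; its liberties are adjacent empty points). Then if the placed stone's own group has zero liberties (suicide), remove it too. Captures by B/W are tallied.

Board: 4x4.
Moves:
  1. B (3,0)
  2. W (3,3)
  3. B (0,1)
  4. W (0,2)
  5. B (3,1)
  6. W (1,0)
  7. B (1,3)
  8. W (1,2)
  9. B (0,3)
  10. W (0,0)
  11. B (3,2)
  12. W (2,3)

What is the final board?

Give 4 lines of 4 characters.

Answer: WBW.
W.W.
...W
BBBW

Derivation:
Move 1: B@(3,0) -> caps B=0 W=0
Move 2: W@(3,3) -> caps B=0 W=0
Move 3: B@(0,1) -> caps B=0 W=0
Move 4: W@(0,2) -> caps B=0 W=0
Move 5: B@(3,1) -> caps B=0 W=0
Move 6: W@(1,0) -> caps B=0 W=0
Move 7: B@(1,3) -> caps B=0 W=0
Move 8: W@(1,2) -> caps B=0 W=0
Move 9: B@(0,3) -> caps B=0 W=0
Move 10: W@(0,0) -> caps B=0 W=0
Move 11: B@(3,2) -> caps B=0 W=0
Move 12: W@(2,3) -> caps B=0 W=2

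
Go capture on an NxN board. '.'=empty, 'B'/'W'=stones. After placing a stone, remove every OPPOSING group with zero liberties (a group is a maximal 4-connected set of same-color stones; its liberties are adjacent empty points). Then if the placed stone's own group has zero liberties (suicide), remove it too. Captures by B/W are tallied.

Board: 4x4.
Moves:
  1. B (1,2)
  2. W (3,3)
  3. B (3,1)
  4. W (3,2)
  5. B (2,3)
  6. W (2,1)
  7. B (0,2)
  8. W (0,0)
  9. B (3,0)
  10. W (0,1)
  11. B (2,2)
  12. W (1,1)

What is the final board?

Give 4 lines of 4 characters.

Answer: WWB.
.WB.
.WBB
BB..

Derivation:
Move 1: B@(1,2) -> caps B=0 W=0
Move 2: W@(3,3) -> caps B=0 W=0
Move 3: B@(3,1) -> caps B=0 W=0
Move 4: W@(3,2) -> caps B=0 W=0
Move 5: B@(2,3) -> caps B=0 W=0
Move 6: W@(2,1) -> caps B=0 W=0
Move 7: B@(0,2) -> caps B=0 W=0
Move 8: W@(0,0) -> caps B=0 W=0
Move 9: B@(3,0) -> caps B=0 W=0
Move 10: W@(0,1) -> caps B=0 W=0
Move 11: B@(2,2) -> caps B=2 W=0
Move 12: W@(1,1) -> caps B=2 W=0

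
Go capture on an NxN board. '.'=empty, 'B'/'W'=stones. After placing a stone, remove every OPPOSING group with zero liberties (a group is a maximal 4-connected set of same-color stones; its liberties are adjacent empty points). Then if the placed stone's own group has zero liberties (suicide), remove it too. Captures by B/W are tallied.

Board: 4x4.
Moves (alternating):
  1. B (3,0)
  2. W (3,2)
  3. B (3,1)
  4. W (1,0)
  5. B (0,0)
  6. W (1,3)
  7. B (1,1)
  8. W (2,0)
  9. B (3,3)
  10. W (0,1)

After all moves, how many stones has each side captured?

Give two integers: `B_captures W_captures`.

Move 1: B@(3,0) -> caps B=0 W=0
Move 2: W@(3,2) -> caps B=0 W=0
Move 3: B@(3,1) -> caps B=0 W=0
Move 4: W@(1,0) -> caps B=0 W=0
Move 5: B@(0,0) -> caps B=0 W=0
Move 6: W@(1,3) -> caps B=0 W=0
Move 7: B@(1,1) -> caps B=0 W=0
Move 8: W@(2,0) -> caps B=0 W=0
Move 9: B@(3,3) -> caps B=0 W=0
Move 10: W@(0,1) -> caps B=0 W=1

Answer: 0 1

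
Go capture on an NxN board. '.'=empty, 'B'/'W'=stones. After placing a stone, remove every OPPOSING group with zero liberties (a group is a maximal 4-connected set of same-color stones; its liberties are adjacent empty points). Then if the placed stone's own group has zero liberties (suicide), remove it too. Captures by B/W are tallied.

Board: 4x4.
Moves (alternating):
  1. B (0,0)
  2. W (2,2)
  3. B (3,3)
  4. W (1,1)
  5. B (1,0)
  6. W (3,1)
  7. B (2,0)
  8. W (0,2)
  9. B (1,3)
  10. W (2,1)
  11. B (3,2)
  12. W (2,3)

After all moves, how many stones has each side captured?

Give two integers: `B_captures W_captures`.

Answer: 0 2

Derivation:
Move 1: B@(0,0) -> caps B=0 W=0
Move 2: W@(2,2) -> caps B=0 W=0
Move 3: B@(3,3) -> caps B=0 W=0
Move 4: W@(1,1) -> caps B=0 W=0
Move 5: B@(1,0) -> caps B=0 W=0
Move 6: W@(3,1) -> caps B=0 W=0
Move 7: B@(2,0) -> caps B=0 W=0
Move 8: W@(0,2) -> caps B=0 W=0
Move 9: B@(1,3) -> caps B=0 W=0
Move 10: W@(2,1) -> caps B=0 W=0
Move 11: B@(3,2) -> caps B=0 W=0
Move 12: W@(2,3) -> caps B=0 W=2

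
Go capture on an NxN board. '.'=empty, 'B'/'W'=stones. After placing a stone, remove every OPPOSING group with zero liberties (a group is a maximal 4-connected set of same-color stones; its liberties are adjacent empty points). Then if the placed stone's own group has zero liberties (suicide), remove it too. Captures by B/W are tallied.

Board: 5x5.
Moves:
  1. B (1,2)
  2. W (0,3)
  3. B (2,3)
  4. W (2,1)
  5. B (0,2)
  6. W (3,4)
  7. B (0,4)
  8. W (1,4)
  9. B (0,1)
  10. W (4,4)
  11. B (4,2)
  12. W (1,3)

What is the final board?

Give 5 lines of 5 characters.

Move 1: B@(1,2) -> caps B=0 W=0
Move 2: W@(0,3) -> caps B=0 W=0
Move 3: B@(2,3) -> caps B=0 W=0
Move 4: W@(2,1) -> caps B=0 W=0
Move 5: B@(0,2) -> caps B=0 W=0
Move 6: W@(3,4) -> caps B=0 W=0
Move 7: B@(0,4) -> caps B=0 W=0
Move 8: W@(1,4) -> caps B=0 W=1
Move 9: B@(0,1) -> caps B=0 W=1
Move 10: W@(4,4) -> caps B=0 W=1
Move 11: B@(4,2) -> caps B=0 W=1
Move 12: W@(1,3) -> caps B=0 W=1

Answer: .BBW.
..BWW
.W.B.
....W
..B.W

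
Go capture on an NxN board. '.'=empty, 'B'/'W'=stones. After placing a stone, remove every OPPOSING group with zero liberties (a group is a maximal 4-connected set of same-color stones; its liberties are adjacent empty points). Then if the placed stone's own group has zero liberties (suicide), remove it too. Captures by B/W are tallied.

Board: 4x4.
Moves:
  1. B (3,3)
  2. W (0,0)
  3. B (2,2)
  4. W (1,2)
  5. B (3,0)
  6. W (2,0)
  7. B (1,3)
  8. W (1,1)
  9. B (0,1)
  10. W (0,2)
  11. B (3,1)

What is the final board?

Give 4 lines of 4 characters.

Answer: W.W.
.WWB
W.B.
BB.B

Derivation:
Move 1: B@(3,3) -> caps B=0 W=0
Move 2: W@(0,0) -> caps B=0 W=0
Move 3: B@(2,2) -> caps B=0 W=0
Move 4: W@(1,2) -> caps B=0 W=0
Move 5: B@(3,0) -> caps B=0 W=0
Move 6: W@(2,0) -> caps B=0 W=0
Move 7: B@(1,3) -> caps B=0 W=0
Move 8: W@(1,1) -> caps B=0 W=0
Move 9: B@(0,1) -> caps B=0 W=0
Move 10: W@(0,2) -> caps B=0 W=1
Move 11: B@(3,1) -> caps B=0 W=1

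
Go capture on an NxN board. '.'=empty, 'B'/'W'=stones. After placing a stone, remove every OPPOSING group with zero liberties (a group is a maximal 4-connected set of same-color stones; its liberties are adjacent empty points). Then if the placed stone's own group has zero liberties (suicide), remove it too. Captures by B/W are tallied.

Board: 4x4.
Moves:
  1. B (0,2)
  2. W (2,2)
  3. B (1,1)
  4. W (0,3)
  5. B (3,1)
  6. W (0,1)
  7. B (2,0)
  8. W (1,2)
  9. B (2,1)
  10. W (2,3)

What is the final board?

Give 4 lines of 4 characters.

Move 1: B@(0,2) -> caps B=0 W=0
Move 2: W@(2,2) -> caps B=0 W=0
Move 3: B@(1,1) -> caps B=0 W=0
Move 4: W@(0,3) -> caps B=0 W=0
Move 5: B@(3,1) -> caps B=0 W=0
Move 6: W@(0,1) -> caps B=0 W=0
Move 7: B@(2,0) -> caps B=0 W=0
Move 8: W@(1,2) -> caps B=0 W=1
Move 9: B@(2,1) -> caps B=0 W=1
Move 10: W@(2,3) -> caps B=0 W=1

Answer: .W.W
.BW.
BBWW
.B..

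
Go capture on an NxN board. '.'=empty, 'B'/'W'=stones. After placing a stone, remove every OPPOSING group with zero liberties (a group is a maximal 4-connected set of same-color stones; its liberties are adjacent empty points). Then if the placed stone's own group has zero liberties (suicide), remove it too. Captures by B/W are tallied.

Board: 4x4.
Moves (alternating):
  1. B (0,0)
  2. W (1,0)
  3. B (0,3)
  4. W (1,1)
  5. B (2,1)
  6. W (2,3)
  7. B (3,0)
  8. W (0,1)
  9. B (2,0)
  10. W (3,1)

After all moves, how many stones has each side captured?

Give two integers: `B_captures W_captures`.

Move 1: B@(0,0) -> caps B=0 W=0
Move 2: W@(1,0) -> caps B=0 W=0
Move 3: B@(0,3) -> caps B=0 W=0
Move 4: W@(1,1) -> caps B=0 W=0
Move 5: B@(2,1) -> caps B=0 W=0
Move 6: W@(2,3) -> caps B=0 W=0
Move 7: B@(3,0) -> caps B=0 W=0
Move 8: W@(0,1) -> caps B=0 W=1
Move 9: B@(2,0) -> caps B=0 W=1
Move 10: W@(3,1) -> caps B=0 W=1

Answer: 0 1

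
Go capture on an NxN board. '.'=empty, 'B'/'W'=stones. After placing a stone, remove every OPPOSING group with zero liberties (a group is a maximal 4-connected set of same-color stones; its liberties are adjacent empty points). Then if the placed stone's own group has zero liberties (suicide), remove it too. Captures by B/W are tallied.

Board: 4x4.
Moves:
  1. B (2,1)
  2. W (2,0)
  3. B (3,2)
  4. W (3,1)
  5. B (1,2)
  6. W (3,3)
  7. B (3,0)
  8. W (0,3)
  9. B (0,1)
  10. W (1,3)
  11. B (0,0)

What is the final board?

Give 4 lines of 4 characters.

Answer: BB.W
..BW
WB..
B.BW

Derivation:
Move 1: B@(2,1) -> caps B=0 W=0
Move 2: W@(2,0) -> caps B=0 W=0
Move 3: B@(3,2) -> caps B=0 W=0
Move 4: W@(3,1) -> caps B=0 W=0
Move 5: B@(1,2) -> caps B=0 W=0
Move 6: W@(3,3) -> caps B=0 W=0
Move 7: B@(3,0) -> caps B=1 W=0
Move 8: W@(0,3) -> caps B=1 W=0
Move 9: B@(0,1) -> caps B=1 W=0
Move 10: W@(1,3) -> caps B=1 W=0
Move 11: B@(0,0) -> caps B=1 W=0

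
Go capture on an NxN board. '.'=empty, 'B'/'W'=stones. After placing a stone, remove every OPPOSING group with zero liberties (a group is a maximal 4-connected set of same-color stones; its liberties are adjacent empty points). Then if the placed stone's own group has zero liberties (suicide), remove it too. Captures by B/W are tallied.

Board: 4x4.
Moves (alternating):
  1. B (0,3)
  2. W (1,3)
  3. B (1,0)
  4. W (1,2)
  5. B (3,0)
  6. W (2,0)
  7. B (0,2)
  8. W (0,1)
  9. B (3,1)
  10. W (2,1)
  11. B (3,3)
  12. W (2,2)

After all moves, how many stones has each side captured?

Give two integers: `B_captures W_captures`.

Move 1: B@(0,3) -> caps B=0 W=0
Move 2: W@(1,3) -> caps B=0 W=0
Move 3: B@(1,0) -> caps B=0 W=0
Move 4: W@(1,2) -> caps B=0 W=0
Move 5: B@(3,0) -> caps B=0 W=0
Move 6: W@(2,0) -> caps B=0 W=0
Move 7: B@(0,2) -> caps B=0 W=0
Move 8: W@(0,1) -> caps B=0 W=2
Move 9: B@(3,1) -> caps B=0 W=2
Move 10: W@(2,1) -> caps B=0 W=2
Move 11: B@(3,3) -> caps B=0 W=2
Move 12: W@(2,2) -> caps B=0 W=2

Answer: 0 2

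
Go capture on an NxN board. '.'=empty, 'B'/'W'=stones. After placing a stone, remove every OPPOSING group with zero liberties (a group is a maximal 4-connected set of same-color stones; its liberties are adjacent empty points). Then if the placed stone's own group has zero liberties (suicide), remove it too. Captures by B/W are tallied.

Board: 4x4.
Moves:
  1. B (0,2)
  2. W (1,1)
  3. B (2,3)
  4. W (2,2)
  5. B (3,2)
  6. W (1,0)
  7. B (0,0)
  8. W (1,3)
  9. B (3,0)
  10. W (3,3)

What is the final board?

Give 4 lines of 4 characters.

Answer: B.B.
WW.W
..W.
B.BW

Derivation:
Move 1: B@(0,2) -> caps B=0 W=0
Move 2: W@(1,1) -> caps B=0 W=0
Move 3: B@(2,3) -> caps B=0 W=0
Move 4: W@(2,2) -> caps B=0 W=0
Move 5: B@(3,2) -> caps B=0 W=0
Move 6: W@(1,0) -> caps B=0 W=0
Move 7: B@(0,0) -> caps B=0 W=0
Move 8: W@(1,3) -> caps B=0 W=0
Move 9: B@(3,0) -> caps B=0 W=0
Move 10: W@(3,3) -> caps B=0 W=1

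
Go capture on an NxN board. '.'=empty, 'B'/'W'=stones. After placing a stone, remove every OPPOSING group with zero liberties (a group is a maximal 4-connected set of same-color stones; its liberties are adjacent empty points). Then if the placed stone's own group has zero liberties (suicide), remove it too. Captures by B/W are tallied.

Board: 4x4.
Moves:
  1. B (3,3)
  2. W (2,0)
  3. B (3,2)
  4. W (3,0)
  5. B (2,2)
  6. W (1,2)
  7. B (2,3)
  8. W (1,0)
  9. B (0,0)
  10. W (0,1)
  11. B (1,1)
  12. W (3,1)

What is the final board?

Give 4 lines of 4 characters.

Move 1: B@(3,3) -> caps B=0 W=0
Move 2: W@(2,0) -> caps B=0 W=0
Move 3: B@(3,2) -> caps B=0 W=0
Move 4: W@(3,0) -> caps B=0 W=0
Move 5: B@(2,2) -> caps B=0 W=0
Move 6: W@(1,2) -> caps B=0 W=0
Move 7: B@(2,3) -> caps B=0 W=0
Move 8: W@(1,0) -> caps B=0 W=0
Move 9: B@(0,0) -> caps B=0 W=0
Move 10: W@(0,1) -> caps B=0 W=1
Move 11: B@(1,1) -> caps B=0 W=1
Move 12: W@(3,1) -> caps B=0 W=1

Answer: .W..
WBW.
W.BB
WWBB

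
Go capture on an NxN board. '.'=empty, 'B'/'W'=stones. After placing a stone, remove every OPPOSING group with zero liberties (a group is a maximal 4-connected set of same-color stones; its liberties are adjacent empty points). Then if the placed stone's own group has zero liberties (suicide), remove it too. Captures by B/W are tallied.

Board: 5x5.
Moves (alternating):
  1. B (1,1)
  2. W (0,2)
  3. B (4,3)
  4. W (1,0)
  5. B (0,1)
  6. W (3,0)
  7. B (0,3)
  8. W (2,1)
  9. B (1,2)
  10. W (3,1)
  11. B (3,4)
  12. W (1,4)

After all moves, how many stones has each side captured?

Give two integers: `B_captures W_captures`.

Move 1: B@(1,1) -> caps B=0 W=0
Move 2: W@(0,2) -> caps B=0 W=0
Move 3: B@(4,3) -> caps B=0 W=0
Move 4: W@(1,0) -> caps B=0 W=0
Move 5: B@(0,1) -> caps B=0 W=0
Move 6: W@(3,0) -> caps B=0 W=0
Move 7: B@(0,3) -> caps B=0 W=0
Move 8: W@(2,1) -> caps B=0 W=0
Move 9: B@(1,2) -> caps B=1 W=0
Move 10: W@(3,1) -> caps B=1 W=0
Move 11: B@(3,4) -> caps B=1 W=0
Move 12: W@(1,4) -> caps B=1 W=0

Answer: 1 0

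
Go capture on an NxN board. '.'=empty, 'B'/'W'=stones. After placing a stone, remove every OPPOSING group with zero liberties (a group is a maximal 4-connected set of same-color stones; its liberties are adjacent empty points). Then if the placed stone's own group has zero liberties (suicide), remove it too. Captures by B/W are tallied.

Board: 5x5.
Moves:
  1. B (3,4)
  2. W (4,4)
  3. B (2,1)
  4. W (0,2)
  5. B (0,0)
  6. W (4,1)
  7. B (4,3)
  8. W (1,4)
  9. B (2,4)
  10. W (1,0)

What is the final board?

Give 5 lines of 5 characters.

Move 1: B@(3,4) -> caps B=0 W=0
Move 2: W@(4,4) -> caps B=0 W=0
Move 3: B@(2,1) -> caps B=0 W=0
Move 4: W@(0,2) -> caps B=0 W=0
Move 5: B@(0,0) -> caps B=0 W=0
Move 6: W@(4,1) -> caps B=0 W=0
Move 7: B@(4,3) -> caps B=1 W=0
Move 8: W@(1,4) -> caps B=1 W=0
Move 9: B@(2,4) -> caps B=1 W=0
Move 10: W@(1,0) -> caps B=1 W=0

Answer: B.W..
W...W
.B..B
....B
.W.B.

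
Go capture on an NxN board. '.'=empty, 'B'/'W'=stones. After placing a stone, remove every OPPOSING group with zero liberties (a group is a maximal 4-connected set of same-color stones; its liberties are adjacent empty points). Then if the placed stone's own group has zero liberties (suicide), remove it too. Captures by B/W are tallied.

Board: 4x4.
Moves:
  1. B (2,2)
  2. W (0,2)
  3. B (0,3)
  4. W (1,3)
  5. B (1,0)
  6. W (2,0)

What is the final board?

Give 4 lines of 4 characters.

Answer: ..W.
B..W
W.B.
....

Derivation:
Move 1: B@(2,2) -> caps B=0 W=0
Move 2: W@(0,2) -> caps B=0 W=0
Move 3: B@(0,3) -> caps B=0 W=0
Move 4: W@(1,3) -> caps B=0 W=1
Move 5: B@(1,0) -> caps B=0 W=1
Move 6: W@(2,0) -> caps B=0 W=1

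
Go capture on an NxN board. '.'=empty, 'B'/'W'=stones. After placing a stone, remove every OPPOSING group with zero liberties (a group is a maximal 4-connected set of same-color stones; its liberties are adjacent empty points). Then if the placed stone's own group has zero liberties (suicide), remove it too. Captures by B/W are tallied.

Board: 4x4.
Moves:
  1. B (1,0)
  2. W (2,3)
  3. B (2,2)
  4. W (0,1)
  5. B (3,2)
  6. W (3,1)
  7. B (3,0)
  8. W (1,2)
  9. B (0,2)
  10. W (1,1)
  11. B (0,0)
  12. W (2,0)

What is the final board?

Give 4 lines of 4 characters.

Answer: .WB.
.WW.
W.BW
.WB.

Derivation:
Move 1: B@(1,0) -> caps B=0 W=0
Move 2: W@(2,3) -> caps B=0 W=0
Move 3: B@(2,2) -> caps B=0 W=0
Move 4: W@(0,1) -> caps B=0 W=0
Move 5: B@(3,2) -> caps B=0 W=0
Move 6: W@(3,1) -> caps B=0 W=0
Move 7: B@(3,0) -> caps B=0 W=0
Move 8: W@(1,2) -> caps B=0 W=0
Move 9: B@(0,2) -> caps B=0 W=0
Move 10: W@(1,1) -> caps B=0 W=0
Move 11: B@(0,0) -> caps B=0 W=0
Move 12: W@(2,0) -> caps B=0 W=3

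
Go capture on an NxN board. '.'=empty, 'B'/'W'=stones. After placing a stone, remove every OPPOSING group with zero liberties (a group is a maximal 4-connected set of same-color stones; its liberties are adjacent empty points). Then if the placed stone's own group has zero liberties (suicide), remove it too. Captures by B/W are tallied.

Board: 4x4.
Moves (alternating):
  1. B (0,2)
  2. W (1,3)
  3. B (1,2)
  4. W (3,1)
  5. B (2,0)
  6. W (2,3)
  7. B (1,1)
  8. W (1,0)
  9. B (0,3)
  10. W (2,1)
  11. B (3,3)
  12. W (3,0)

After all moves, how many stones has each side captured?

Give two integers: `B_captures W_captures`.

Move 1: B@(0,2) -> caps B=0 W=0
Move 2: W@(1,3) -> caps B=0 W=0
Move 3: B@(1,2) -> caps B=0 W=0
Move 4: W@(3,1) -> caps B=0 W=0
Move 5: B@(2,0) -> caps B=0 W=0
Move 6: W@(2,3) -> caps B=0 W=0
Move 7: B@(1,1) -> caps B=0 W=0
Move 8: W@(1,0) -> caps B=0 W=0
Move 9: B@(0,3) -> caps B=0 W=0
Move 10: W@(2,1) -> caps B=0 W=0
Move 11: B@(3,3) -> caps B=0 W=0
Move 12: W@(3,0) -> caps B=0 W=1

Answer: 0 1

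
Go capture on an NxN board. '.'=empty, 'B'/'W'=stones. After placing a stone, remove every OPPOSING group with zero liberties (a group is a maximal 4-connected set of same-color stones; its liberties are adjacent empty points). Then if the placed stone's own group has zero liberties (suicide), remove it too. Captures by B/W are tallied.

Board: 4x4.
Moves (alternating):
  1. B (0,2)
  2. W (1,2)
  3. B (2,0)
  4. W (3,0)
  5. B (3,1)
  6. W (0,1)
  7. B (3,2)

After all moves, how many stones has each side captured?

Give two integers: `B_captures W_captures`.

Answer: 1 0

Derivation:
Move 1: B@(0,2) -> caps B=0 W=0
Move 2: W@(1,2) -> caps B=0 W=0
Move 3: B@(2,0) -> caps B=0 W=0
Move 4: W@(3,0) -> caps B=0 W=0
Move 5: B@(3,1) -> caps B=1 W=0
Move 6: W@(0,1) -> caps B=1 W=0
Move 7: B@(3,2) -> caps B=1 W=0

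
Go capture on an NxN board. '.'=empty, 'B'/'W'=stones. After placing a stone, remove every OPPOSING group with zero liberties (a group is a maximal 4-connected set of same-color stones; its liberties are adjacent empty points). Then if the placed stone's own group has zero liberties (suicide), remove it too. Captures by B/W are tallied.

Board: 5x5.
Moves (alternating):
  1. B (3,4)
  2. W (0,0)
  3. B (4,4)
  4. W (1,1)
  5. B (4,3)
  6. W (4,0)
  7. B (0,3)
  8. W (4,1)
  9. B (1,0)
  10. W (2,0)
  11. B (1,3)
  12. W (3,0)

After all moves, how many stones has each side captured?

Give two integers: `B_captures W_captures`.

Move 1: B@(3,4) -> caps B=0 W=0
Move 2: W@(0,0) -> caps B=0 W=0
Move 3: B@(4,4) -> caps B=0 W=0
Move 4: W@(1,1) -> caps B=0 W=0
Move 5: B@(4,3) -> caps B=0 W=0
Move 6: W@(4,0) -> caps B=0 W=0
Move 7: B@(0,3) -> caps B=0 W=0
Move 8: W@(4,1) -> caps B=0 W=0
Move 9: B@(1,0) -> caps B=0 W=0
Move 10: W@(2,0) -> caps B=0 W=1
Move 11: B@(1,3) -> caps B=0 W=1
Move 12: W@(3,0) -> caps B=0 W=1

Answer: 0 1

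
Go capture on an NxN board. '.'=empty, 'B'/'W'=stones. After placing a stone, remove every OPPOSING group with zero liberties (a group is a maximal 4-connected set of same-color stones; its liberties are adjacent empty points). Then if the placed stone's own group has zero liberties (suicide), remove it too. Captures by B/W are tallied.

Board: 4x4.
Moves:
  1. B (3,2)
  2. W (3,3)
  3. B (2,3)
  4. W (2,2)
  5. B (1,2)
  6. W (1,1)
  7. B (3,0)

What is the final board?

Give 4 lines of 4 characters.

Answer: ....
.WB.
..WB
B.B.

Derivation:
Move 1: B@(3,2) -> caps B=0 W=0
Move 2: W@(3,3) -> caps B=0 W=0
Move 3: B@(2,3) -> caps B=1 W=0
Move 4: W@(2,2) -> caps B=1 W=0
Move 5: B@(1,2) -> caps B=1 W=0
Move 6: W@(1,1) -> caps B=1 W=0
Move 7: B@(3,0) -> caps B=1 W=0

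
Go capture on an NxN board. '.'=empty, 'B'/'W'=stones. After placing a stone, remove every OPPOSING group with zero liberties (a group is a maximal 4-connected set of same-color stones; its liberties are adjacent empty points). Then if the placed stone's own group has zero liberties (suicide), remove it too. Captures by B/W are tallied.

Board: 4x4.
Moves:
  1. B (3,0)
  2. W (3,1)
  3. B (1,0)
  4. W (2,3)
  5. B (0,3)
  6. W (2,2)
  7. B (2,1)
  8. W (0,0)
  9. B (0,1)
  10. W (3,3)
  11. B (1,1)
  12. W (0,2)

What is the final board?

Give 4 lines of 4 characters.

Move 1: B@(3,0) -> caps B=0 W=0
Move 2: W@(3,1) -> caps B=0 W=0
Move 3: B@(1,0) -> caps B=0 W=0
Move 4: W@(2,3) -> caps B=0 W=0
Move 5: B@(0,3) -> caps B=0 W=0
Move 6: W@(2,2) -> caps B=0 W=0
Move 7: B@(2,1) -> caps B=0 W=0
Move 8: W@(0,0) -> caps B=0 W=0
Move 9: B@(0,1) -> caps B=1 W=0
Move 10: W@(3,3) -> caps B=1 W=0
Move 11: B@(1,1) -> caps B=1 W=0
Move 12: W@(0,2) -> caps B=1 W=0

Answer: .BWB
BB..
.BWW
BW.W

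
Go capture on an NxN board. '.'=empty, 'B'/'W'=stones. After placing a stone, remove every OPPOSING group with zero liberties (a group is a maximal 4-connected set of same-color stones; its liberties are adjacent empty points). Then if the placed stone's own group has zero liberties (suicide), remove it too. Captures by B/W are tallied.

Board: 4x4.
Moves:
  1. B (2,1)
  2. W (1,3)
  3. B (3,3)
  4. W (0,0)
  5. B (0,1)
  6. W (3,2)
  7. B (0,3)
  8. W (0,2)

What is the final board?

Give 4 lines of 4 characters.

Answer: WBW.
...W
.B..
..WB

Derivation:
Move 1: B@(2,1) -> caps B=0 W=0
Move 2: W@(1,3) -> caps B=0 W=0
Move 3: B@(3,3) -> caps B=0 W=0
Move 4: W@(0,0) -> caps B=0 W=0
Move 5: B@(0,1) -> caps B=0 W=0
Move 6: W@(3,2) -> caps B=0 W=0
Move 7: B@(0,3) -> caps B=0 W=0
Move 8: W@(0,2) -> caps B=0 W=1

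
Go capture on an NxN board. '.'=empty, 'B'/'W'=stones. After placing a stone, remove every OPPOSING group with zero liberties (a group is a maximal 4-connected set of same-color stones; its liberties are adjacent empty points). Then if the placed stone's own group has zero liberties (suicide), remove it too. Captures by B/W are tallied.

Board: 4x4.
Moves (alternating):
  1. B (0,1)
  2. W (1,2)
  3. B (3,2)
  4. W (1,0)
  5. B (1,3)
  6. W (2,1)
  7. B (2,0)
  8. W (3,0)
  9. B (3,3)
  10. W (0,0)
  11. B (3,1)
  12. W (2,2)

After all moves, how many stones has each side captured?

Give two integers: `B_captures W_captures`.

Move 1: B@(0,1) -> caps B=0 W=0
Move 2: W@(1,2) -> caps B=0 W=0
Move 3: B@(3,2) -> caps B=0 W=0
Move 4: W@(1,0) -> caps B=0 W=0
Move 5: B@(1,3) -> caps B=0 W=0
Move 6: W@(2,1) -> caps B=0 W=0
Move 7: B@(2,0) -> caps B=0 W=0
Move 8: W@(3,0) -> caps B=0 W=1
Move 9: B@(3,3) -> caps B=0 W=1
Move 10: W@(0,0) -> caps B=0 W=1
Move 11: B@(3,1) -> caps B=0 W=1
Move 12: W@(2,2) -> caps B=0 W=1

Answer: 0 1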